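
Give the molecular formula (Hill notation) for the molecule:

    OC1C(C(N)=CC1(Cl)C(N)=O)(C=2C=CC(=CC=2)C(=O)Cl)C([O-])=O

C14H11Cl2N2O5-

Heavy atoms from the SMILES: 14 C, 2 Cl, 2 N, 5 O.
Implicit hydrogens by atom environment:
  6 × C: no H
  4 × C (aromatic): 1 H each → 4
  3 × O: no H
  2 × C: 1 H each → 2
  2 × C (aromatic): no H
  2 × Cl: no H
  2 × N: 2 H each → 4
  1 × O: 1 H
  1 × O (charge -1): no H
  Total hydrogens = 11.
Net charge -1.
Molecular formula: C14H11Cl2N2O5-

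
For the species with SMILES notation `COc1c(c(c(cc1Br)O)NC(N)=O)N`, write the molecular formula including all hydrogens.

Heavy atoms from the SMILES: 1 Br, 8 C, 3 N, 3 O.
Implicit hydrogens by atom environment:
  5 × C (aromatic): no H
  2 × N: 2 H each → 4
  2 × O: no H
  1 × Br: no H
  1 × C: 3 H
  1 × C (aromatic): 1 H
  1 × C: no H
  1 × N: 1 H
  1 × O: 1 H
  Total hydrogens = 10.
Molecular formula: C8H10BrN3O3

C8H10BrN3O3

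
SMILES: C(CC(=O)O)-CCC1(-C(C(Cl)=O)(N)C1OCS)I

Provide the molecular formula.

C10H15ClINO4S

Heavy atoms from the SMILES: 10 C, 1 Cl, 1 I, 1 N, 4 O, 1 S.
Implicit hydrogens by atom environment:
  5 × C: 2 H each → 10
  4 × C: no H
  3 × O: no H
  1 × C: 1 H
  1 × Cl: no H
  1 × I: no H
  1 × N: 2 H
  1 × O: 1 H
  1 × S: 1 H
  Total hydrogens = 15.
Molecular formula: C10H15ClINO4S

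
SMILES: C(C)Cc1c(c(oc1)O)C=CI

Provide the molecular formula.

Heavy atoms from the SMILES: 9 C, 1 I, 2 O.
Implicit hydrogens by atom environment:
  3 × C (aromatic): no H
  2 × C: 2 H each → 4
  2 × C: 1 H each → 2
  1 × C: 3 H
  1 × C (aromatic): 1 H
  1 × I: no H
  1 × O: 1 H
  1 × O (aromatic): no H
  Total hydrogens = 11.
Molecular formula: C9H11IO2

C9H11IO2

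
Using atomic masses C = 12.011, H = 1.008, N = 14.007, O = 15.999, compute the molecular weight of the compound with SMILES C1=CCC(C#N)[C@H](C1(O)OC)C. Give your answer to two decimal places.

Molecular formula: C9H13NO2.
M = 9×12.011 + 13×1.008 + 1×14.007 + 2×15.999 = 167.21 g/mol.

167.21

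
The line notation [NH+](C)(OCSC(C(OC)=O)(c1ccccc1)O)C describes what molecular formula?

C12H18NO4S+

Heavy atoms from the SMILES: 12 C, 1 N, 4 O, 1 S.
Implicit hydrogens by atom environment:
  5 × C (aromatic): 1 H each → 5
  3 × C: 3 H each → 9
  3 × O: no H
  2 × C: no H
  1 × C: 2 H
  1 × C (aromatic): no H
  1 × N (charge +1): 1 H
  1 × O: 1 H
  1 × S: no H
  Total hydrogens = 18.
Net charge +1.
Molecular formula: C12H18NO4S+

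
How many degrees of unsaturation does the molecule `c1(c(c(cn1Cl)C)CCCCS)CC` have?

3

Molecular formula from the SMILES: C11H18ClNS.
DoU = (2C + 2 + N − H − X)/2 = (2·11 + 2 + 1 − 18 − 1)/2 = 6/2 = 3.
(Structurally: 1 ring(s) + 2 π bond(s) = 3.)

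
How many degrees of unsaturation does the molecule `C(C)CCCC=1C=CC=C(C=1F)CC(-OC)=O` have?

Molecular formula from the SMILES: C14H19FO2.
DoU = (2C + 2 + N − H − X)/2 = (2·14 + 2 + 0 − 19 − 1)/2 = 10/2 = 5.
(Structurally: 1 ring(s) + 4 π bond(s) = 5.)

5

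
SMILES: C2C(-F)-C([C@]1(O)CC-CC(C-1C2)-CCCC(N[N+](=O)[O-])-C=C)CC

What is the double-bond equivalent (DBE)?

Molecular formula from the SMILES: C18H31FN2O3.
DoU = (2C + 2 + N − H − X)/2 = (2·18 + 2 + 2 − 31 − 1)/2 = 8/2 = 4.
(Structurally: 2 ring(s) + 2 π bond(s) = 4.)

4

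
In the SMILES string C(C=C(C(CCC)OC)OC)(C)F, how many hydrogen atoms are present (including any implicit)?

19

Hydrogens are implicit in SMILES; fill each atom to its normal valence:
  4 × C: 3 H each → 12
  3 × C: 1 H each → 3
  2 × C: 2 H each → 4
  2 × O: no H
  1 × C: no H
  1 × F: no H
  Total hydrogens = 19.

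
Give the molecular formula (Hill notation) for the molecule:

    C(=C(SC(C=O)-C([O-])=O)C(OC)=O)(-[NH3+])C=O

C8H9NO6S

Heavy atoms from the SMILES: 8 C, 1 N, 6 O, 1 S.
Implicit hydrogens by atom environment:
  5 × O: no H
  4 × C: no H
  3 × C: 1 H each → 3
  1 × C: 3 H
  1 × N (charge +1): 3 H
  1 × O (charge -1): no H
  1 × S: no H
  Total hydrogens = 9.
Molecular formula: C8H9NO6S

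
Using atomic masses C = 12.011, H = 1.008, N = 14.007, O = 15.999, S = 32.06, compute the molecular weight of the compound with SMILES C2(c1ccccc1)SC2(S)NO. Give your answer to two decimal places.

Molecular formula: C8H9NOS2.
M = 8×12.011 + 9×1.008 + 1×14.007 + 1×15.999 + 2×32.06 = 199.29 g/mol.

199.29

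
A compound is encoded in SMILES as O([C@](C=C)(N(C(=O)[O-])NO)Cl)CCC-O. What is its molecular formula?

C7H12ClN2O5-

Heavy atoms from the SMILES: 7 C, 1 Cl, 2 N, 5 O.
Implicit hydrogens by atom environment:
  4 × C: 2 H each → 8
  2 × C: no H
  2 × O: 1 H each → 2
  2 × O: no H
  1 × C: 1 H
  1 × Cl: no H
  1 × N: 1 H
  1 × N: no H
  1 × O (charge -1): no H
  Total hydrogens = 12.
Net charge -1.
Molecular formula: C7H12ClN2O5-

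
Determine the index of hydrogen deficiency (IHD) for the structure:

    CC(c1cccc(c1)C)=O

5

Molecular formula from the SMILES: C9H10O.
DoU = (2C + 2 + N − H − X)/2 = (2·9 + 2 + 0 − 10 − 0)/2 = 10/2 = 5.
(Structurally: 1 ring(s) + 4 π bond(s) = 5.)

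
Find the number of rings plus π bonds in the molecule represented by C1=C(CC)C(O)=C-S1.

3

Molecular formula from the SMILES: C6H8OS.
DoU = (2C + 2 + N − H − X)/2 = (2·6 + 2 + 0 − 8 − 0)/2 = 6/2 = 3.
(Structurally: 1 ring(s) + 2 π bond(s) = 3.)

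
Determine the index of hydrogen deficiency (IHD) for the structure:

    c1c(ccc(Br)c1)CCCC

4

Molecular formula from the SMILES: C10H13Br.
DoU = (2C + 2 + N − H − X)/2 = (2·10 + 2 + 0 − 13 − 1)/2 = 8/2 = 4.
(Structurally: 1 ring(s) + 3 π bond(s) = 4.)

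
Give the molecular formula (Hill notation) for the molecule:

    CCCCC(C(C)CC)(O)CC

Heavy atoms from the SMILES: 11 C, 1 O.
Implicit hydrogens by atom environment:
  5 × C: 2 H each → 10
  4 × C: 3 H each → 12
  1 × C: 1 H
  1 × C: no H
  1 × O: 1 H
  Total hydrogens = 24.
Molecular formula: C11H24O

C11H24O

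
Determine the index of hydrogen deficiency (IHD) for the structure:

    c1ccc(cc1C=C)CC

Molecular formula from the SMILES: C10H12.
DoU = (2C + 2 + N − H − X)/2 = (2·10 + 2 + 0 − 12 − 0)/2 = 10/2 = 5.
(Structurally: 1 ring(s) + 4 π bond(s) = 5.)

5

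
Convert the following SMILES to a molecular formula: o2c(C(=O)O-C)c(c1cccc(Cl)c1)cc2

Heavy atoms from the SMILES: 12 C, 1 Cl, 3 O.
Implicit hydrogens by atom environment:
  6 × C (aromatic): 1 H each → 6
  4 × C (aromatic): no H
  2 × O: no H
  1 × C: 3 H
  1 × C: no H
  1 × Cl: no H
  1 × O (aromatic): no H
  Total hydrogens = 9.
Molecular formula: C12H9ClO3

C12H9ClO3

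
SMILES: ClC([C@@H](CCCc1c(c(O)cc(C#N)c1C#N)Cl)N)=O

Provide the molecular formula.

C13H11Cl2N3O2

Heavy atoms from the SMILES: 13 C, 2 Cl, 3 N, 2 O.
Implicit hydrogens by atom environment:
  5 × C (aromatic): no H
  3 × C: 2 H each → 6
  3 × C: no H
  2 × Cl: no H
  2 × N: no H
  1 × C (aromatic): 1 H
  1 × C: 1 H
  1 × N: 2 H
  1 × O: 1 H
  1 × O: no H
  Total hydrogens = 11.
Molecular formula: C13H11Cl2N3O2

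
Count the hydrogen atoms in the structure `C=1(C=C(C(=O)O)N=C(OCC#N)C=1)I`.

5

Hydrogens are implicit in SMILES; fill each atom to its normal valence:
  3 × C (aromatic): no H
  2 × C (aromatic): 1 H each → 2
  2 × C: no H
  2 × O: no H
  1 × C: 2 H
  1 × I: no H
  1 × N (aromatic): no H
  1 × N: no H
  1 × O: 1 H
  Total hydrogens = 5.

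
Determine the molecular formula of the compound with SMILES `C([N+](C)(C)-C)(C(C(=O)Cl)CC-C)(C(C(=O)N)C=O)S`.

Heavy atoms from the SMILES: 12 C, 1 Cl, 2 N, 3 O, 1 S.
Implicit hydrogens by atom environment:
  4 × C: 3 H each → 12
  3 × C: 1 H each → 3
  3 × C: no H
  3 × O: no H
  2 × C: 2 H each → 4
  1 × Cl: no H
  1 × N: 2 H
  1 × N (charge +1): no H
  1 × S: 1 H
  Total hydrogens = 22.
Net charge +1.
Molecular formula: C12H22ClN2O3S+

C12H22ClN2O3S+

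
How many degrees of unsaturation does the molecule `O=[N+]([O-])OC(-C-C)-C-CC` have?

1

Molecular formula from the SMILES: C6H13NO3.
DoU = (2C + 2 + N − H − X)/2 = (2·6 + 2 + 1 − 13 − 0)/2 = 2/2 = 1.
(Structurally: 0 ring(s) + 1 π bond(s) = 1.)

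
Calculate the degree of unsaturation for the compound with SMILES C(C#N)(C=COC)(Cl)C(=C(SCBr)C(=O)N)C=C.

6

Molecular formula from the SMILES: C11H12BrClN2O2S.
DoU = (2C + 2 + N − H − X)/2 = (2·11 + 2 + 2 − 12 − 2)/2 = 12/2 = 6.
(Structurally: 0 ring(s) + 6 π bond(s) = 6.)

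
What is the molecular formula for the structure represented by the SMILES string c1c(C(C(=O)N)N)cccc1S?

C8H10N2OS

Heavy atoms from the SMILES: 8 C, 2 N, 1 O, 1 S.
Implicit hydrogens by atom environment:
  4 × C (aromatic): 1 H each → 4
  2 × C (aromatic): no H
  2 × N: 2 H each → 4
  1 × C: 1 H
  1 × C: no H
  1 × O: no H
  1 × S: 1 H
  Total hydrogens = 10.
Molecular formula: C8H10N2OS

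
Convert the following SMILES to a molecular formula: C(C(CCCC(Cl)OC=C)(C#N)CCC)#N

Heavy atoms from the SMILES: 12 C, 1 Cl, 2 N, 1 O.
Implicit hydrogens by atom environment:
  6 × C: 2 H each → 12
  3 × C: no H
  2 × C: 1 H each → 2
  2 × N: no H
  1 × C: 3 H
  1 × Cl: no H
  1 × O: no H
  Total hydrogens = 17.
Molecular formula: C12H17ClN2O

C12H17ClN2O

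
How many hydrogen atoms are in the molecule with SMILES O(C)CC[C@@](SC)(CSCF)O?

Hydrogens are implicit in SMILES; fill each atom to its normal valence:
  4 × C: 2 H each → 8
  2 × C: 3 H each → 6
  2 × S: no H
  1 × C: no H
  1 × F: no H
  1 × O: 1 H
  1 × O: no H
  Total hydrogens = 15.

15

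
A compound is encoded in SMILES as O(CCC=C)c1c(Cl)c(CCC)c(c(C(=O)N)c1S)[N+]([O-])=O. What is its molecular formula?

C14H17ClN2O4S

Heavy atoms from the SMILES: 14 C, 1 Cl, 2 N, 4 O, 1 S.
Implicit hydrogens by atom environment:
  6 × C (aromatic): no H
  5 × C: 2 H each → 10
  3 × O: no H
  1 × C: 3 H
  1 × C: 1 H
  1 × C: no H
  1 × Cl: no H
  1 × N: 2 H
  1 × N (charge +1): no H
  1 × O (charge -1): no H
  1 × S: 1 H
  Total hydrogens = 17.
Molecular formula: C14H17ClN2O4S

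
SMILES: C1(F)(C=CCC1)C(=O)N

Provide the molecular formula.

C6H8FNO

Heavy atoms from the SMILES: 6 C, 1 F, 1 N, 1 O.
Implicit hydrogens by atom environment:
  2 × C: 2 H each → 4
  2 × C: 1 H each → 2
  2 × C: no H
  1 × F: no H
  1 × N: 2 H
  1 × O: no H
  Total hydrogens = 8.
Molecular formula: C6H8FNO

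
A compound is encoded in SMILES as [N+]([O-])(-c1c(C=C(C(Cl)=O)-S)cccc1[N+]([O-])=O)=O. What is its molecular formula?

C9H5ClN2O5S

Heavy atoms from the SMILES: 9 C, 1 Cl, 2 N, 5 O, 1 S.
Implicit hydrogens by atom environment:
  3 × C (aromatic): 1 H each → 3
  3 × C (aromatic): no H
  3 × O: no H
  2 × C: no H
  2 × N (charge +1): no H
  2 × O (charge -1): no H
  1 × C: 1 H
  1 × Cl: no H
  1 × S: 1 H
  Total hydrogens = 5.
Molecular formula: C9H5ClN2O5S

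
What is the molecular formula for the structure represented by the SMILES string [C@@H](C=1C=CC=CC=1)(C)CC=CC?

C12H16

Heavy atoms from the SMILES: 12 C.
Implicit hydrogens by atom environment:
  5 × C (aromatic): 1 H each → 5
  3 × C: 1 H each → 3
  2 × C: 3 H each → 6
  1 × C: 2 H
  1 × C (aromatic): no H
  Total hydrogens = 16.
Molecular formula: C12H16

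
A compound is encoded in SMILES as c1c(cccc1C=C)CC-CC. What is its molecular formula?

Heavy atoms from the SMILES: 12 C.
Implicit hydrogens by atom environment:
  4 × C: 2 H each → 8
  4 × C (aromatic): 1 H each → 4
  2 × C (aromatic): no H
  1 × C: 3 H
  1 × C: 1 H
  Total hydrogens = 16.
Molecular formula: C12H16

C12H16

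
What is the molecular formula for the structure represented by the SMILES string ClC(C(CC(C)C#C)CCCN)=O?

C10H16ClNO

Heavy atoms from the SMILES: 10 C, 1 Cl, 1 N, 1 O.
Implicit hydrogens by atom environment:
  4 × C: 2 H each → 8
  3 × C: 1 H each → 3
  2 × C: no H
  1 × C: 3 H
  1 × Cl: no H
  1 × N: 2 H
  1 × O: no H
  Total hydrogens = 16.
Molecular formula: C10H16ClNO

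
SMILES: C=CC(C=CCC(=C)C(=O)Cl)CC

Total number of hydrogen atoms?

15

Hydrogens are implicit in SMILES; fill each atom to its normal valence:
  4 × C: 2 H each → 8
  4 × C: 1 H each → 4
  2 × C: no H
  1 × C: 3 H
  1 × Cl: no H
  1 × O: no H
  Total hydrogens = 15.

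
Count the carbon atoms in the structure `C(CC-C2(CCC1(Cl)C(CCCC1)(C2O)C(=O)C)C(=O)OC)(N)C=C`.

The symbol for carbon appears 19 times in the SMILES. (Cl is a single chlorine, not C + l.)

19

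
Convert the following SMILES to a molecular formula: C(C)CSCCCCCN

Heavy atoms from the SMILES: 8 C, 1 N, 1 S.
Implicit hydrogens by atom environment:
  7 × C: 2 H each → 14
  1 × C: 3 H
  1 × N: 2 H
  1 × S: no H
  Total hydrogens = 19.
Molecular formula: C8H19NS

C8H19NS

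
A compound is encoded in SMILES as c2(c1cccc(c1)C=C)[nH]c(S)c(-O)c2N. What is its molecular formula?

C12H12N2OS

Heavy atoms from the SMILES: 12 C, 2 N, 1 O, 1 S.
Implicit hydrogens by atom environment:
  6 × C (aromatic): no H
  4 × C (aromatic): 1 H each → 4
  1 × C: 2 H
  1 × C: 1 H
  1 × N: 2 H
  1 × N (aromatic): 1 H
  1 × O: 1 H
  1 × S: 1 H
  Total hydrogens = 12.
Molecular formula: C12H12N2OS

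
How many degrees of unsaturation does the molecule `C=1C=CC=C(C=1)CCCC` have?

4

Molecular formula from the SMILES: C10H14.
DoU = (2C + 2 + N − H − X)/2 = (2·10 + 2 + 0 − 14 − 0)/2 = 8/2 = 4.
(Structurally: 1 ring(s) + 3 π bond(s) = 4.)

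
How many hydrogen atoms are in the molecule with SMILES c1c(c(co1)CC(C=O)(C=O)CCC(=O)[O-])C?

Hydrogens are implicit in SMILES; fill each atom to its normal valence:
  3 × C: 2 H each → 6
  3 × O: no H
  2 × C (aromatic): 1 H each → 2
  2 × C: 1 H each → 2
  2 × C (aromatic): no H
  2 × C: no H
  1 × C: 3 H
  1 × O (aromatic): no H
  1 × O (charge -1): no H
  Total hydrogens = 13.

13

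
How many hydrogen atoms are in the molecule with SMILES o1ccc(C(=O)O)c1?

4

Hydrogens are implicit in SMILES; fill each atom to its normal valence:
  3 × C (aromatic): 1 H each → 3
  1 × C (aromatic): no H
  1 × C: no H
  1 × O: 1 H
  1 × O (aromatic): no H
  1 × O: no H
  Total hydrogens = 4.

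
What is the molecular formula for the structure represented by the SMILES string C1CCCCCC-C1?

C8H16

Heavy atoms from the SMILES: 8 C.
Implicit hydrogens by atom environment:
  8 × C: 2 H each → 16
  Total hydrogens = 16.
Molecular formula: C8H16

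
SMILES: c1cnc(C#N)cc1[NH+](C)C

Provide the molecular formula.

Heavy atoms from the SMILES: 8 C, 3 N.
Implicit hydrogens by atom environment:
  3 × C (aromatic): 1 H each → 3
  2 × C: 3 H each → 6
  2 × C (aromatic): no H
  1 × C: no H
  1 × N (charge +1): 1 H
  1 × N (aromatic): no H
  1 × N: no H
  Total hydrogens = 10.
Net charge +1.
Molecular formula: C8H10N3+

C8H10N3+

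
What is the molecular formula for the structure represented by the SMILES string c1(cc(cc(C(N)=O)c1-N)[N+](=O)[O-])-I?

Heavy atoms from the SMILES: 7 C, 1 I, 3 N, 3 O.
Implicit hydrogens by atom environment:
  4 × C (aromatic): no H
  2 × C (aromatic): 1 H each → 2
  2 × N: 2 H each → 4
  2 × O: no H
  1 × C: no H
  1 × I: no H
  1 × N (charge +1): no H
  1 × O (charge -1): no H
  Total hydrogens = 6.
Molecular formula: C7H6IN3O3

C7H6IN3O3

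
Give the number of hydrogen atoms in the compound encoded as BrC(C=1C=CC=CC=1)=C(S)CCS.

Hydrogens are implicit in SMILES; fill each atom to its normal valence:
  5 × C (aromatic): 1 H each → 5
  2 × C: 2 H each → 4
  2 × C: no H
  2 × S: 1 H each → 2
  1 × Br: no H
  1 × C (aromatic): no H
  Total hydrogens = 11.

11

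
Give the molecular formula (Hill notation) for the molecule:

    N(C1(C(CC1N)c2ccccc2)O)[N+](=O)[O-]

Heavy atoms from the SMILES: 10 C, 3 N, 3 O.
Implicit hydrogens by atom environment:
  5 × C (aromatic): 1 H each → 5
  2 × C: 1 H each → 2
  1 × C: 2 H
  1 × C: no H
  1 × C (aromatic): no H
  1 × N: 2 H
  1 × N: 1 H
  1 × N (charge +1): no H
  1 × O: 1 H
  1 × O: no H
  1 × O (charge -1): no H
  Total hydrogens = 13.
Molecular formula: C10H13N3O3

C10H13N3O3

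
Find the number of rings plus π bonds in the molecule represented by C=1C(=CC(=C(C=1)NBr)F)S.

4

Molecular formula from the SMILES: C6H5BrFNS.
DoU = (2C + 2 + N − H − X)/2 = (2·6 + 2 + 1 − 5 − 2)/2 = 8/2 = 4.
(Structurally: 1 ring(s) + 3 π bond(s) = 4.)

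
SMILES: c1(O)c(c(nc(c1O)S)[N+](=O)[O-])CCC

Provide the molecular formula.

C8H10N2O4S

Heavy atoms from the SMILES: 8 C, 2 N, 4 O, 1 S.
Implicit hydrogens by atom environment:
  5 × C (aromatic): no H
  2 × C: 2 H each → 4
  2 × O: 1 H each → 2
  1 × C: 3 H
  1 × N (aromatic): no H
  1 × N (charge +1): no H
  1 × O: no H
  1 × O (charge -1): no H
  1 × S: 1 H
  Total hydrogens = 10.
Molecular formula: C8H10N2O4S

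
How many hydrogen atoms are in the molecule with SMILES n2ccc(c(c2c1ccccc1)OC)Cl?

Hydrogens are implicit in SMILES; fill each atom to its normal valence:
  7 × C (aromatic): 1 H each → 7
  4 × C (aromatic): no H
  1 × C: 3 H
  1 × Cl: no H
  1 × N (aromatic): no H
  1 × O: no H
  Total hydrogens = 10.

10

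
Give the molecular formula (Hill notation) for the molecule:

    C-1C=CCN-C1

Heavy atoms from the SMILES: 5 C, 1 N.
Implicit hydrogens by atom environment:
  3 × C: 2 H each → 6
  2 × C: 1 H each → 2
  1 × N: 1 H
  Total hydrogens = 9.
Molecular formula: C5H9N

C5H9N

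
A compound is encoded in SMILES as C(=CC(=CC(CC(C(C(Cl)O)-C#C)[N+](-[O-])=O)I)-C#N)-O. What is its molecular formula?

Heavy atoms from the SMILES: 12 C, 1 Cl, 1 I, 2 N, 4 O.
Implicit hydrogens by atom environment:
  8 × C: 1 H each → 8
  3 × C: no H
  2 × O: 1 H each → 2
  1 × C: 2 H
  1 × Cl: no H
  1 × I: no H
  1 × N: no H
  1 × N (charge +1): no H
  1 × O: no H
  1 × O (charge -1): no H
  Total hydrogens = 12.
Molecular formula: C12H12ClIN2O4

C12H12ClIN2O4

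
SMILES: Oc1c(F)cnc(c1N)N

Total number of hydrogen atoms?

6

Hydrogens are implicit in SMILES; fill each atom to its normal valence:
  4 × C (aromatic): no H
  2 × N: 2 H each → 4
  1 × C (aromatic): 1 H
  1 × F: no H
  1 × N (aromatic): no H
  1 × O: 1 H
  Total hydrogens = 6.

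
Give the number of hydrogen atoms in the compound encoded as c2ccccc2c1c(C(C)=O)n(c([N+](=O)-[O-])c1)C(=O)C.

Hydrogens are implicit in SMILES; fill each atom to its normal valence:
  6 × C (aromatic): 1 H each → 6
  4 × C (aromatic): no H
  3 × O: no H
  2 × C: 3 H each → 6
  2 × C: no H
  1 × N (aromatic): no H
  1 × N (charge +1): no H
  1 × O (charge -1): no H
  Total hydrogens = 12.

12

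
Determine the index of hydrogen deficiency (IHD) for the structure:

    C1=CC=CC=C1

Molecular formula from the SMILES: C6H6.
DoU = (2C + 2 + N − H − X)/2 = (2·6 + 2 + 0 − 6 − 0)/2 = 8/2 = 4.
(Structurally: 1 ring(s) + 3 π bond(s) = 4.)

4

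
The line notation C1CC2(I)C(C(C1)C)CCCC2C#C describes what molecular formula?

Heavy atoms from the SMILES: 13 C, 1 I.
Implicit hydrogens by atom environment:
  6 × C: 2 H each → 12
  4 × C: 1 H each → 4
  2 × C: no H
  1 × C: 3 H
  1 × I: no H
  Total hydrogens = 19.
Molecular formula: C13H19I

C13H19I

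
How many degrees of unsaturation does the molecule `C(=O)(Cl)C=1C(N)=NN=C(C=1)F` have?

5

Molecular formula from the SMILES: C5H3ClFN3O.
DoU = (2C + 2 + N − H − X)/2 = (2·5 + 2 + 3 − 3 − 2)/2 = 10/2 = 5.
(Structurally: 1 ring(s) + 4 π bond(s) = 5.)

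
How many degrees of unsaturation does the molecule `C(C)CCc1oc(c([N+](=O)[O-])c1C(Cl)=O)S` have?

5

Molecular formula from the SMILES: C9H10ClNO4S.
DoU = (2C + 2 + N − H − X)/2 = (2·9 + 2 + 1 − 10 − 1)/2 = 10/2 = 5.
(Structurally: 1 ring(s) + 4 π bond(s) = 5.)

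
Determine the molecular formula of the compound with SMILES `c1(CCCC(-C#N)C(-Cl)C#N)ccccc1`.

C13H13ClN2

Heavy atoms from the SMILES: 13 C, 1 Cl, 2 N.
Implicit hydrogens by atom environment:
  5 × C (aromatic): 1 H each → 5
  3 × C: 2 H each → 6
  2 × C: 1 H each → 2
  2 × C: no H
  2 × N: no H
  1 × C (aromatic): no H
  1 × Cl: no H
  Total hydrogens = 13.
Molecular formula: C13H13ClN2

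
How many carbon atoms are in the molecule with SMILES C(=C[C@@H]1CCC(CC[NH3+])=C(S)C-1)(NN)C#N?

The symbol for carbon appears 11 times in the SMILES.

11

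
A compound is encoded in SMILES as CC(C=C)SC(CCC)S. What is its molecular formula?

Heavy atoms from the SMILES: 8 C, 2 S.
Implicit hydrogens by atom environment:
  3 × C: 2 H each → 6
  3 × C: 1 H each → 3
  2 × C: 3 H each → 6
  1 × S: 1 H
  1 × S: no H
  Total hydrogens = 16.
Molecular formula: C8H16S2

C8H16S2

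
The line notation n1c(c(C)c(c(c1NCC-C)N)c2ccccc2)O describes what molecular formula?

C15H19N3O

Heavy atoms from the SMILES: 15 C, 3 N, 1 O.
Implicit hydrogens by atom environment:
  6 × C (aromatic): no H
  5 × C (aromatic): 1 H each → 5
  2 × C: 3 H each → 6
  2 × C: 2 H each → 4
  1 × N: 2 H
  1 × N: 1 H
  1 × N (aromatic): no H
  1 × O: 1 H
  Total hydrogens = 19.
Molecular formula: C15H19N3O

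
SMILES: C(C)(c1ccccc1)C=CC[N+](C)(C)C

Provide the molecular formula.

C14H22N+

Heavy atoms from the SMILES: 14 C, 1 N.
Implicit hydrogens by atom environment:
  5 × C (aromatic): 1 H each → 5
  4 × C: 3 H each → 12
  3 × C: 1 H each → 3
  1 × C: 2 H
  1 × C (aromatic): no H
  1 × N (charge +1): no H
  Total hydrogens = 22.
Net charge +1.
Molecular formula: C14H22N+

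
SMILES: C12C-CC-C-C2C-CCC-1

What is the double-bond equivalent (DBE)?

Molecular formula from the SMILES: C10H18.
DoU = (2C + 2 + N − H − X)/2 = (2·10 + 2 + 0 − 18 − 0)/2 = 4/2 = 2.
(Structurally: 2 ring(s) + 0 π bond(s) = 2.)

2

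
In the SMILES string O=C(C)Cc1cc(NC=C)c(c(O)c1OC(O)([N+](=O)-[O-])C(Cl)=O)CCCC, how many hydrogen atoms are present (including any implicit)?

Hydrogens are implicit in SMILES; fill each atom to its normal valence:
  5 × C: 2 H each → 10
  5 × C (aromatic): no H
  4 × O: no H
  3 × C: no H
  2 × C: 3 H each → 6
  2 × O: 1 H each → 2
  1 × C (aromatic): 1 H
  1 × C: 1 H
  1 × Cl: no H
  1 × N: 1 H
  1 × N (charge +1): no H
  1 × O (charge -1): no H
  Total hydrogens = 21.

21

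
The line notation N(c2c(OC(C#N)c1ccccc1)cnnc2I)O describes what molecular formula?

Heavy atoms from the SMILES: 12 C, 1 I, 4 N, 2 O.
Implicit hydrogens by atom environment:
  6 × C (aromatic): 1 H each → 6
  4 × C (aromatic): no H
  2 × N (aromatic): no H
  1 × C: 1 H
  1 × C: no H
  1 × I: no H
  1 × N: 1 H
  1 × N: no H
  1 × O: 1 H
  1 × O: no H
  Total hydrogens = 9.
Molecular formula: C12H9IN4O2

C12H9IN4O2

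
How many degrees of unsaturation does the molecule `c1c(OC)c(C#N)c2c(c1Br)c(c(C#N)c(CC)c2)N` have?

11

Molecular formula from the SMILES: C15H12BrN3O.
DoU = (2C + 2 + N − H − X)/2 = (2·15 + 2 + 3 − 12 − 1)/2 = 22/2 = 11.
(Structurally: 2 ring(s) + 9 π bond(s) = 11.)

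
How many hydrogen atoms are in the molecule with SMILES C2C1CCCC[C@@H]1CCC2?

18

Hydrogens are implicit in SMILES; fill each atom to its normal valence:
  8 × C: 2 H each → 16
  2 × C: 1 H each → 2
  Total hydrogens = 18.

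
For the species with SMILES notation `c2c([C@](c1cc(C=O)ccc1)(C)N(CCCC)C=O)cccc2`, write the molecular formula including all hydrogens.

Heavy atoms from the SMILES: 20 C, 1 N, 2 O.
Implicit hydrogens by atom environment:
  9 × C (aromatic): 1 H each → 9
  3 × C: 2 H each → 6
  3 × C (aromatic): no H
  2 × C: 3 H each → 6
  2 × C: 1 H each → 2
  2 × O: no H
  1 × C: no H
  1 × N: no H
  Total hydrogens = 23.
Molecular formula: C20H23NO2

C20H23NO2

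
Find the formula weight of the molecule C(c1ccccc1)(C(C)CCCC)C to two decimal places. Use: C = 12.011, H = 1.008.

Molecular formula: C14H22.
M = 14×12.011 + 22×1.008 = 190.33 g/mol.

190.33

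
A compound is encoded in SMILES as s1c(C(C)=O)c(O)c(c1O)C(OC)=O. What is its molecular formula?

C8H8O5S

Heavy atoms from the SMILES: 8 C, 5 O, 1 S.
Implicit hydrogens by atom environment:
  4 × C (aromatic): no H
  3 × O: no H
  2 × C: 3 H each → 6
  2 × C: no H
  2 × O: 1 H each → 2
  1 × S (aromatic): no H
  Total hydrogens = 8.
Molecular formula: C8H8O5S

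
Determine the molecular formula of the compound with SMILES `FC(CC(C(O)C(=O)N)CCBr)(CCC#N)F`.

Heavy atoms from the SMILES: 1 Br, 10 C, 2 F, 2 N, 2 O.
Implicit hydrogens by atom environment:
  5 × C: 2 H each → 10
  3 × C: no H
  2 × C: 1 H each → 2
  2 × F: no H
  1 × Br: no H
  1 × N: 2 H
  1 × N: no H
  1 × O: 1 H
  1 × O: no H
  Total hydrogens = 15.
Molecular formula: C10H15BrF2N2O2

C10H15BrF2N2O2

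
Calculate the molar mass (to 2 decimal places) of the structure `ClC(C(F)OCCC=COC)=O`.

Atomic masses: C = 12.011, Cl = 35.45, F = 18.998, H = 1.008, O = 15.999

196.60

Molecular formula: C7H10ClFO3.
M = 7×12.011 + 1×35.45 + 1×18.998 + 10×1.008 + 3×15.999 = 196.60 g/mol.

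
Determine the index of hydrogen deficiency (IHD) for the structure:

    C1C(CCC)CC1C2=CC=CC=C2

Molecular formula from the SMILES: C13H18.
DoU = (2C + 2 + N − H − X)/2 = (2·13 + 2 + 0 − 18 − 0)/2 = 10/2 = 5.
(Structurally: 2 ring(s) + 3 π bond(s) = 5.)

5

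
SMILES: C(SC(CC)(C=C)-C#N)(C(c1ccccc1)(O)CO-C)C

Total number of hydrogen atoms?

23

Hydrogens are implicit in SMILES; fill each atom to its normal valence:
  5 × C (aromatic): 1 H each → 5
  3 × C: 3 H each → 9
  3 × C: 2 H each → 6
  3 × C: no H
  2 × C: 1 H each → 2
  1 × C (aromatic): no H
  1 × N: no H
  1 × O: 1 H
  1 × O: no H
  1 × S: no H
  Total hydrogens = 23.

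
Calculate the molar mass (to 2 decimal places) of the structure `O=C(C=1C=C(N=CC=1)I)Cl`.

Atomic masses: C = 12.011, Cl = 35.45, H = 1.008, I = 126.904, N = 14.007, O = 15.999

Molecular formula: C6H3ClINO.
M = 6×12.011 + 1×35.45 + 3×1.008 + 1×126.904 + 1×14.007 + 1×15.999 = 267.45 g/mol.

267.45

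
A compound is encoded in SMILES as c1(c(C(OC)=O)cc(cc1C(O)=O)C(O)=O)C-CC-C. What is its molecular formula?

C14H16O6

Heavy atoms from the SMILES: 14 C, 6 O.
Implicit hydrogens by atom environment:
  4 × C (aromatic): no H
  4 × O: no H
  3 × C: 2 H each → 6
  3 × C: no H
  2 × C: 3 H each → 6
  2 × C (aromatic): 1 H each → 2
  2 × O: 1 H each → 2
  Total hydrogens = 16.
Molecular formula: C14H16O6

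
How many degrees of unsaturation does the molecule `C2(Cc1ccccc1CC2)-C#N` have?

Molecular formula from the SMILES: C11H11N.
DoU = (2C + 2 + N − H − X)/2 = (2·11 + 2 + 1 − 11 − 0)/2 = 14/2 = 7.
(Structurally: 2 ring(s) + 5 π bond(s) = 7.)

7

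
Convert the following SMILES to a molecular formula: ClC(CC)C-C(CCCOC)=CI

Heavy atoms from the SMILES: 10 C, 1 Cl, 1 I, 1 O.
Implicit hydrogens by atom environment:
  5 × C: 2 H each → 10
  2 × C: 3 H each → 6
  2 × C: 1 H each → 2
  1 × C: no H
  1 × Cl: no H
  1 × I: no H
  1 × O: no H
  Total hydrogens = 18.
Molecular formula: C10H18ClIO

C10H18ClIO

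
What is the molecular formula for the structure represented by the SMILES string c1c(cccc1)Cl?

C6H5Cl

Heavy atoms from the SMILES: 6 C, 1 Cl.
Implicit hydrogens by atom environment:
  5 × C (aromatic): 1 H each → 5
  1 × C (aromatic): no H
  1 × Cl: no H
  Total hydrogens = 5.
Molecular formula: C6H5Cl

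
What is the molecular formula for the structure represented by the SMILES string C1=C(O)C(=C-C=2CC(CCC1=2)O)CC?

Heavy atoms from the SMILES: 12 C, 2 O.
Implicit hydrogens by atom environment:
  4 × C: 2 H each → 8
  4 × C (aromatic): no H
  2 × C (aromatic): 1 H each → 2
  2 × O: 1 H each → 2
  1 × C: 3 H
  1 × C: 1 H
  Total hydrogens = 16.
Molecular formula: C12H16O2

C12H16O2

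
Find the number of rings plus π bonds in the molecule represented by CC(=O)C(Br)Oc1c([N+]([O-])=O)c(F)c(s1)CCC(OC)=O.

6

Molecular formula from the SMILES: C11H11BrFNO6S.
DoU = (2C + 2 + N − H − X)/2 = (2·11 + 2 + 1 − 11 − 2)/2 = 12/2 = 6.
(Structurally: 1 ring(s) + 5 π bond(s) = 6.)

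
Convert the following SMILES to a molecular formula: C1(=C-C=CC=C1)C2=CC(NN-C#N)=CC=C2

Heavy atoms from the SMILES: 13 C, 3 N.
Implicit hydrogens by atom environment:
  9 × C (aromatic): 1 H each → 9
  3 × C (aromatic): no H
  2 × N: 1 H each → 2
  1 × C: no H
  1 × N: no H
  Total hydrogens = 11.
Molecular formula: C13H11N3

C13H11N3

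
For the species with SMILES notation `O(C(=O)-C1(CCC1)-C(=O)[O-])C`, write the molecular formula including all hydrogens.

C7H9O4-

Heavy atoms from the SMILES: 7 C, 4 O.
Implicit hydrogens by atom environment:
  3 × C: 2 H each → 6
  3 × C: no H
  3 × O: no H
  1 × C: 3 H
  1 × O (charge -1): no H
  Total hydrogens = 9.
Net charge -1.
Molecular formula: C7H9O4-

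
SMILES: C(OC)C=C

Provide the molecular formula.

Heavy atoms from the SMILES: 4 C, 1 O.
Implicit hydrogens by atom environment:
  2 × C: 2 H each → 4
  1 × C: 3 H
  1 × C: 1 H
  1 × O: no H
  Total hydrogens = 8.
Molecular formula: C4H8O

C4H8O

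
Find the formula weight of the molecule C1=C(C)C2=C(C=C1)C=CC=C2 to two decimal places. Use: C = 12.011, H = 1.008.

142.20

Molecular formula: C11H10.
M = 11×12.011 + 10×1.008 = 142.20 g/mol.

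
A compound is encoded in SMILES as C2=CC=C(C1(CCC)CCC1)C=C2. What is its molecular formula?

Heavy atoms from the SMILES: 13 C.
Implicit hydrogens by atom environment:
  5 × C: 2 H each → 10
  5 × C (aromatic): 1 H each → 5
  1 × C: 3 H
  1 × C: no H
  1 × C (aromatic): no H
  Total hydrogens = 18.
Molecular formula: C13H18

C13H18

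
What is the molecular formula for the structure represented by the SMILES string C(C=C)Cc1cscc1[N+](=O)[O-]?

Heavy atoms from the SMILES: 8 C, 1 N, 2 O, 1 S.
Implicit hydrogens by atom environment:
  3 × C: 2 H each → 6
  2 × C (aromatic): 1 H each → 2
  2 × C (aromatic): no H
  1 × C: 1 H
  1 × N (charge +1): no H
  1 × O: no H
  1 × O (charge -1): no H
  1 × S (aromatic): no H
  Total hydrogens = 9.
Molecular formula: C8H9NO2S

C8H9NO2S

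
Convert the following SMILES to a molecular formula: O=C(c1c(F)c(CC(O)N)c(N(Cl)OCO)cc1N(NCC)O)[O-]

C12H17ClFN4O6-

Heavy atoms from the SMILES: 12 C, 1 Cl, 1 F, 4 N, 6 O.
Implicit hydrogens by atom environment:
  5 × C (aromatic): no H
  3 × C: 2 H each → 6
  3 × O: 1 H each → 3
  2 × N: no H
  2 × O: no H
  1 × C: 3 H
  1 × C (aromatic): 1 H
  1 × C: 1 H
  1 × C: no H
  1 × Cl: no H
  1 × F: no H
  1 × N: 2 H
  1 × N: 1 H
  1 × O (charge -1): no H
  Total hydrogens = 17.
Net charge -1.
Molecular formula: C12H17ClFN4O6-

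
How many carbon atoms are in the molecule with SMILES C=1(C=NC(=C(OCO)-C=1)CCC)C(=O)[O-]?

10

The symbol for carbon appears 10 times in the SMILES.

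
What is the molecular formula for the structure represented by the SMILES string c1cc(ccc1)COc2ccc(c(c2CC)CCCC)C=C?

C21H26O

Heavy atoms from the SMILES: 21 C, 1 O.
Implicit hydrogens by atom environment:
  7 × C (aromatic): 1 H each → 7
  6 × C: 2 H each → 12
  5 × C (aromatic): no H
  2 × C: 3 H each → 6
  1 × C: 1 H
  1 × O: no H
  Total hydrogens = 26.
Molecular formula: C21H26O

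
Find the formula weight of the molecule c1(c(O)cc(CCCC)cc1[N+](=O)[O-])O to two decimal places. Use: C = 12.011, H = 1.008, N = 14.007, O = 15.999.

Molecular formula: C10H13NO4.
M = 10×12.011 + 13×1.008 + 1×14.007 + 4×15.999 = 211.22 g/mol.

211.22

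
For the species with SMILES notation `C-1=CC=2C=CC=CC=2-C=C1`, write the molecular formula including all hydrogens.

C10H8

Heavy atoms from the SMILES: 10 C.
Implicit hydrogens by atom environment:
  8 × C (aromatic): 1 H each → 8
  2 × C (aromatic): no H
  Total hydrogens = 8.
Molecular formula: C10H8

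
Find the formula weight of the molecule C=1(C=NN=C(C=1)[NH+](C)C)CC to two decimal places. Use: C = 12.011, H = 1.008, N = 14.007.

152.22

Molecular formula: C8H14N3+.
M = 8×12.011 + 14×1.008 + 3×14.007 = 152.22 g/mol.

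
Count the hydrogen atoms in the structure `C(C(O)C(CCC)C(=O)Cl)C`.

Hydrogens are implicit in SMILES; fill each atom to its normal valence:
  3 × C: 2 H each → 6
  2 × C: 3 H each → 6
  2 × C: 1 H each → 2
  1 × C: no H
  1 × Cl: no H
  1 × O: 1 H
  1 × O: no H
  Total hydrogens = 15.

15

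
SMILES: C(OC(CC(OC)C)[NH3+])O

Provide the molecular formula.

C6H16NO3+

Heavy atoms from the SMILES: 6 C, 1 N, 3 O.
Implicit hydrogens by atom environment:
  2 × C: 3 H each → 6
  2 × C: 2 H each → 4
  2 × C: 1 H each → 2
  2 × O: no H
  1 × N (charge +1): 3 H
  1 × O: 1 H
  Total hydrogens = 16.
Net charge +1.
Molecular formula: C6H16NO3+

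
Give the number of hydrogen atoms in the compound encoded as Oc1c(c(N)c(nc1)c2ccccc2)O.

Hydrogens are implicit in SMILES; fill each atom to its normal valence:
  6 × C (aromatic): 1 H each → 6
  5 × C (aromatic): no H
  2 × O: 1 H each → 2
  1 × N: 2 H
  1 × N (aromatic): no H
  Total hydrogens = 10.

10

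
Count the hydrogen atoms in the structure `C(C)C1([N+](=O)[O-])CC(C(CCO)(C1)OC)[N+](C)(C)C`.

27

Hydrogens are implicit in SMILES; fill each atom to its normal valence:
  5 × C: 3 H each → 15
  5 × C: 2 H each → 10
  2 × C: no H
  2 × N (charge +1): no H
  2 × O: no H
  1 × C: 1 H
  1 × O: 1 H
  1 × O (charge -1): no H
  Total hydrogens = 27.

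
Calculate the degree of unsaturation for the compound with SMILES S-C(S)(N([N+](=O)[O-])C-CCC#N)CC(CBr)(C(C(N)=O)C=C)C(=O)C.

6

Molecular formula from the SMILES: C14H21BrN4O4S2.
DoU = (2C + 2 + N − H − X)/2 = (2·14 + 2 + 4 − 21 − 1)/2 = 12/2 = 6.
(Structurally: 0 ring(s) + 6 π bond(s) = 6.)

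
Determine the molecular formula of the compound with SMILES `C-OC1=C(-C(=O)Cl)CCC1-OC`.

Heavy atoms from the SMILES: 8 C, 1 Cl, 3 O.
Implicit hydrogens by atom environment:
  3 × C: no H
  3 × O: no H
  2 × C: 3 H each → 6
  2 × C: 2 H each → 4
  1 × C: 1 H
  1 × Cl: no H
  Total hydrogens = 11.
Molecular formula: C8H11ClO3

C8H11ClO3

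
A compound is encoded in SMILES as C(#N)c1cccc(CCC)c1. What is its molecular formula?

C10H11N

Heavy atoms from the SMILES: 10 C, 1 N.
Implicit hydrogens by atom environment:
  4 × C (aromatic): 1 H each → 4
  2 × C: 2 H each → 4
  2 × C (aromatic): no H
  1 × C: 3 H
  1 × C: no H
  1 × N: no H
  Total hydrogens = 11.
Molecular formula: C10H11N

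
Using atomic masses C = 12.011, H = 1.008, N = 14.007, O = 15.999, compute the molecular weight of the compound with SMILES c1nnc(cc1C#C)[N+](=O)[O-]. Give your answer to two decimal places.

149.11

Molecular formula: C6H3N3O2.
M = 6×12.011 + 3×1.008 + 3×14.007 + 2×15.999 = 149.11 g/mol.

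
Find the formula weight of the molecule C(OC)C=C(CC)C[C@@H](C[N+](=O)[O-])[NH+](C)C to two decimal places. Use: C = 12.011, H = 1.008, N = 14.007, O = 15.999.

Molecular formula: C11H23N2O3+.
M = 11×12.011 + 23×1.008 + 2×14.007 + 3×15.999 = 231.32 g/mol.

231.32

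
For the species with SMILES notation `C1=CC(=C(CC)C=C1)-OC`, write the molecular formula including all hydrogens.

Heavy atoms from the SMILES: 9 C, 1 O.
Implicit hydrogens by atom environment:
  4 × C (aromatic): 1 H each → 4
  2 × C: 3 H each → 6
  2 × C (aromatic): no H
  1 × C: 2 H
  1 × O: no H
  Total hydrogens = 12.
Molecular formula: C9H12O

C9H12O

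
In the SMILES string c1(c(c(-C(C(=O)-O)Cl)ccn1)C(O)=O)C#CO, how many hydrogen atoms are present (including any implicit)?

Hydrogens are implicit in SMILES; fill each atom to its normal valence:
  4 × C: no H
  3 × C (aromatic): no H
  3 × O: 1 H each → 3
  2 × C (aromatic): 1 H each → 2
  2 × O: no H
  1 × C: 1 H
  1 × Cl: no H
  1 × N (aromatic): no H
  Total hydrogens = 6.

6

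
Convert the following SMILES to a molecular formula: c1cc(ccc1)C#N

Heavy atoms from the SMILES: 7 C, 1 N.
Implicit hydrogens by atom environment:
  5 × C (aromatic): 1 H each → 5
  1 × C (aromatic): no H
  1 × C: no H
  1 × N: no H
  Total hydrogens = 5.
Molecular formula: C7H5N

C7H5N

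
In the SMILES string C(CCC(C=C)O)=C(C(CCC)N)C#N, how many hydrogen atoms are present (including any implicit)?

Hydrogens are implicit in SMILES; fill each atom to its normal valence:
  5 × C: 2 H each → 10
  4 × C: 1 H each → 4
  2 × C: no H
  1 × C: 3 H
  1 × N: 2 H
  1 × N: no H
  1 × O: 1 H
  Total hydrogens = 20.

20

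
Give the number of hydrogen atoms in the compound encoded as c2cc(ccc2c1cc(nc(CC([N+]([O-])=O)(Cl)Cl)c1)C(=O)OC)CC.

Hydrogens are implicit in SMILES; fill each atom to its normal valence:
  6 × C (aromatic): 1 H each → 6
  5 × C (aromatic): no H
  3 × O: no H
  2 × C: 3 H each → 6
  2 × C: 2 H each → 4
  2 × C: no H
  2 × Cl: no H
  1 × N (aromatic): no H
  1 × N (charge +1): no H
  1 × O (charge -1): no H
  Total hydrogens = 16.

16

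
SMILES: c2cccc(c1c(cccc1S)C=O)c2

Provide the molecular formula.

Heavy atoms from the SMILES: 13 C, 1 O, 1 S.
Implicit hydrogens by atom environment:
  8 × C (aromatic): 1 H each → 8
  4 × C (aromatic): no H
  1 × C: 1 H
  1 × O: no H
  1 × S: 1 H
  Total hydrogens = 10.
Molecular formula: C13H10OS

C13H10OS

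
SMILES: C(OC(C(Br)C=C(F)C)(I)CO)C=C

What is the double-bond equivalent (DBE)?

2

Molecular formula from the SMILES: C9H13BrFIO2.
DoU = (2C + 2 + N − H − X)/2 = (2·9 + 2 + 0 − 13 − 3)/2 = 4/2 = 2.
(Structurally: 0 ring(s) + 2 π bond(s) = 2.)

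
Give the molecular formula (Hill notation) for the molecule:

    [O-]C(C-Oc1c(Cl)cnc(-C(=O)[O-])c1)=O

Heavy atoms from the SMILES: 8 C, 1 Cl, 1 N, 5 O.
Implicit hydrogens by atom environment:
  3 × C (aromatic): no H
  3 × O: no H
  2 × C (aromatic): 1 H each → 2
  2 × C: no H
  2 × O (charge -1): no H
  1 × C: 2 H
  1 × Cl: no H
  1 × N (aromatic): no H
  Total hydrogens = 4.
Net charge -2.
Molecular formula: [C8H4ClNO5]2-

[C8H4ClNO5]2-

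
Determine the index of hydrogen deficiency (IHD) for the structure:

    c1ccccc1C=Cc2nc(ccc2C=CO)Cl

Molecular formula from the SMILES: C15H12ClNO.
DoU = (2C + 2 + N − H − X)/2 = (2·15 + 2 + 1 − 12 − 1)/2 = 20/2 = 10.
(Structurally: 2 ring(s) + 8 π bond(s) = 10.)

10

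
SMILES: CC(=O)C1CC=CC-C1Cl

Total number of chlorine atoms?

The symbol for chlorine appears 1 time in the SMILES.

1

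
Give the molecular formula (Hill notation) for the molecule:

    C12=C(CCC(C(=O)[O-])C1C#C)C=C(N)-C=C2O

C13H12NO3-

Heavy atoms from the SMILES: 13 C, 1 N, 3 O.
Implicit hydrogens by atom environment:
  4 × C (aromatic): no H
  3 × C: 1 H each → 3
  2 × C: 2 H each → 4
  2 × C (aromatic): 1 H each → 2
  2 × C: no H
  1 × N: 2 H
  1 × O: 1 H
  1 × O: no H
  1 × O (charge -1): no H
  Total hydrogens = 12.
Net charge -1.
Molecular formula: C13H12NO3-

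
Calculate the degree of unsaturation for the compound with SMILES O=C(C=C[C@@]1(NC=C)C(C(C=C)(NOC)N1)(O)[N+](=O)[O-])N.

Molecular formula from the SMILES: C11H17N5O5.
DoU = (2C + 2 + N − H − X)/2 = (2·11 + 2 + 5 − 17 − 0)/2 = 12/2 = 6.
(Structurally: 1 ring(s) + 5 π bond(s) = 6.)

6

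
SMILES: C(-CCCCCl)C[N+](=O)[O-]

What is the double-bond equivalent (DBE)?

1

Molecular formula from the SMILES: C6H12ClNO2.
DoU = (2C + 2 + N − H − X)/2 = (2·6 + 2 + 1 − 12 − 1)/2 = 2/2 = 1.
(Structurally: 0 ring(s) + 1 π bond(s) = 1.)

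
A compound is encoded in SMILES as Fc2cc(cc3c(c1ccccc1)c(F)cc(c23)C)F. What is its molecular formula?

C17H11F3

Heavy atoms from the SMILES: 17 C, 3 F.
Implicit hydrogens by atom environment:
  8 × C (aromatic): 1 H each → 8
  8 × C (aromatic): no H
  3 × F: no H
  1 × C: 3 H
  Total hydrogens = 11.
Molecular formula: C17H11F3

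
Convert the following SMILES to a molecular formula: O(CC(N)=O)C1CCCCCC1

C9H17NO2

Heavy atoms from the SMILES: 9 C, 1 N, 2 O.
Implicit hydrogens by atom environment:
  7 × C: 2 H each → 14
  2 × O: no H
  1 × C: 1 H
  1 × C: no H
  1 × N: 2 H
  Total hydrogens = 17.
Molecular formula: C9H17NO2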